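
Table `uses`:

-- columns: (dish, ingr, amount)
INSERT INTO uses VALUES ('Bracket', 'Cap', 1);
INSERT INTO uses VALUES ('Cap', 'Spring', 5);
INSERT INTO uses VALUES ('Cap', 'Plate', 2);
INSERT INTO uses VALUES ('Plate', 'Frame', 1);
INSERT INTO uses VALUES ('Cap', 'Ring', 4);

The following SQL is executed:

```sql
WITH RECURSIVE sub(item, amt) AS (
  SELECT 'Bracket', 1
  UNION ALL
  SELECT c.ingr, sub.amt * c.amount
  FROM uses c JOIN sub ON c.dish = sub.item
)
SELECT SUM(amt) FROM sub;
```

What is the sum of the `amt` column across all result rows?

Base: (Bracket, amt=1).
Iteration 1: components of {Bracket} -> Cap = 1*1 = 1.
Iteration 2: components of {Cap} -> Plate = 1*2 = 2, Ring = 1*4 = 4, Spring = 1*5 = 5.
Iteration 3: components of {Plate,Ring,Spring} -> Frame = 2*1 = 2.
Iteration 4: no further components; recursion stops.
SUM(amt) = 1 + 1 + 5 + 2 + 4 + 2 = 15.

15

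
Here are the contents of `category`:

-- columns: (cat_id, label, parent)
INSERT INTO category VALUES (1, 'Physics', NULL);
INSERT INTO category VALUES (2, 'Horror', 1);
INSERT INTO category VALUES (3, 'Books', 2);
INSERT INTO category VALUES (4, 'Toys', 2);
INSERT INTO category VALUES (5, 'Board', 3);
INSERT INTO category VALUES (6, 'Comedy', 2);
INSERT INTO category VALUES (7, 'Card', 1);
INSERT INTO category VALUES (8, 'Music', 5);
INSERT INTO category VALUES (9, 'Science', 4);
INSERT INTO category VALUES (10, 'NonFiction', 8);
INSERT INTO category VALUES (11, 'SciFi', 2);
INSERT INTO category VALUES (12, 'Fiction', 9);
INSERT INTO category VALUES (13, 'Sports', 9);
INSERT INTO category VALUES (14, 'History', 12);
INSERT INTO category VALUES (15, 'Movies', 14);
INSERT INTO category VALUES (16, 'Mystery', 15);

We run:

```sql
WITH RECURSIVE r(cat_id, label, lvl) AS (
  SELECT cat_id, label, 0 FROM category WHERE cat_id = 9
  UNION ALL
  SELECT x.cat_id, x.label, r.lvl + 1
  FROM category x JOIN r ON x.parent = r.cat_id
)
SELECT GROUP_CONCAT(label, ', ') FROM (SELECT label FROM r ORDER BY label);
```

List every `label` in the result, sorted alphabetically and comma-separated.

Base: cat_id=9 (Science) at lvl 0.
Iteration 1: rows with parent in {9} -> Fiction (id 12, lvl 1), Sports (id 13, lvl 1).
Iteration 2: rows with parent in {12,13} -> History (id 14, lvl 2).
Iteration 3: rows with parent in {14} -> Movies (id 15, lvl 3).
Iteration 4: rows with parent in {15} -> Mystery (id 16, lvl 4).
Iteration 5: no rows with parent in {16}; recursion stops.

Fiction, History, Movies, Mystery, Science, Sports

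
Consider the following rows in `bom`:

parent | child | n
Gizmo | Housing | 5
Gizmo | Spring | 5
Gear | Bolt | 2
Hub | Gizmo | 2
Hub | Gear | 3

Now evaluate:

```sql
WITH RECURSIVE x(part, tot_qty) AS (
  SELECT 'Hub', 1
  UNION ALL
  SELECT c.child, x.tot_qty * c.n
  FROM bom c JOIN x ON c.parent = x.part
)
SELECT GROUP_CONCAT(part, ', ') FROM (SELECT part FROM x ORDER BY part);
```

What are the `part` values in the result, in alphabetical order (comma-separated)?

Base: (Hub, tot_qty=1).
Iteration 1: components of {Hub} -> Gear = 1*3 = 3, Gizmo = 1*2 = 2.
Iteration 2: components of {Gear,Gizmo} -> Bolt = 3*2 = 6, Housing = 2*5 = 10, Spring = 2*5 = 10.
Iteration 3: no further components; recursion stops.

Bolt, Gear, Gizmo, Housing, Hub, Spring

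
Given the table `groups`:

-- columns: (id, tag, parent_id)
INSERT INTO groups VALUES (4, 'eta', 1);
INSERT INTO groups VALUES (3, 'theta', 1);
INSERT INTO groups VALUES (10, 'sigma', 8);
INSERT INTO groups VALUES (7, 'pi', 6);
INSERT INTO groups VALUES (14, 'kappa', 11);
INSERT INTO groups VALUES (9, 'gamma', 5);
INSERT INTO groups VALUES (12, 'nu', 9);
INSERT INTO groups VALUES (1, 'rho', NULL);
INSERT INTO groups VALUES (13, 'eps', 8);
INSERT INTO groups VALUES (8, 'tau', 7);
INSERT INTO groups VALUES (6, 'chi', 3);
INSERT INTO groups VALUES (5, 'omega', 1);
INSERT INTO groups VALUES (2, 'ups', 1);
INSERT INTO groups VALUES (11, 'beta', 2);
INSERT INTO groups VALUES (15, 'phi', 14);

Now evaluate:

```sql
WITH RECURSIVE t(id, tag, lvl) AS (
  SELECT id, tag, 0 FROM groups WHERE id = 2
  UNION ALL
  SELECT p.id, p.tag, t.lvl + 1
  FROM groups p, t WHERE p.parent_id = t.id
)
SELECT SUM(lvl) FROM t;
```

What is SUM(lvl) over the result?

Base: id=2 (ups) at lvl 0.
Iteration 1: rows with parent_id in {2} -> beta (id 11, lvl 1).
Iteration 2: rows with parent_id in {11} -> kappa (id 14, lvl 2).
Iteration 3: rows with parent_id in {14} -> phi (id 15, lvl 3).
Iteration 4: no rows with parent_id in {15}; recursion stops.
SUM(lvl) = 0 + 1 + 2 + 3 = 6.

6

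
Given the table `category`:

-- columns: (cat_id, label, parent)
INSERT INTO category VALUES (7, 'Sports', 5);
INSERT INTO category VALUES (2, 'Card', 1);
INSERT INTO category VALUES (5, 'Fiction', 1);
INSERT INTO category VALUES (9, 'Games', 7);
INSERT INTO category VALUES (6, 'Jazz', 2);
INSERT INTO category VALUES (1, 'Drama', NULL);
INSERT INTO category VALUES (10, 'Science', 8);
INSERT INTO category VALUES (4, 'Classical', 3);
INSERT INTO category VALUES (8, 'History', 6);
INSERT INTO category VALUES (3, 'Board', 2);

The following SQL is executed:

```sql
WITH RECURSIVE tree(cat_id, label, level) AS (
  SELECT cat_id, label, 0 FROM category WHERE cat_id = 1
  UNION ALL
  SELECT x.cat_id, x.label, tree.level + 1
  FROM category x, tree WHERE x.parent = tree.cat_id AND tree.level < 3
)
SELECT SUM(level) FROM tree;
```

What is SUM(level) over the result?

Base: cat_id=1 (Drama) at level 0.
Iteration 1: rows with parent in {1} -> Card (id 2, level 1), Fiction (id 5, level 1).
Iteration 2: rows with parent in {2,5} -> Board (id 3, level 2), Jazz (id 6, level 2), Sports (id 7, level 2).
Iteration 3: rows with parent in {3,6,7} -> Classical (id 4, level 3), History (id 8, level 3), Games (id 9, level 3).
Iteration 4: level < 3 fails for all current rows; recursion stops.
SUM(level) = 0 + 1 + 1 + 2 + 2 + 2 + 3 + 3 + 3 = 17.

17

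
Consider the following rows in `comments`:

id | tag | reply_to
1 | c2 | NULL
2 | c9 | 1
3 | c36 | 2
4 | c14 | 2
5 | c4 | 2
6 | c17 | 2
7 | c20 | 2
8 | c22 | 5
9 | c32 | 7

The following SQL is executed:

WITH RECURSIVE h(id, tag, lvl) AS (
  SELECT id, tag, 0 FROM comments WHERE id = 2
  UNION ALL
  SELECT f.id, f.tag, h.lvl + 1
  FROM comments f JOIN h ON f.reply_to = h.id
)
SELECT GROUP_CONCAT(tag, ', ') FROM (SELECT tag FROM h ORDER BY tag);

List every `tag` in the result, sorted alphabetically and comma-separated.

c14, c17, c20, c22, c32, c36, c4, c9

Base: id=2 (c9) at lvl 0.
Iteration 1: rows with reply_to in {2} -> c36 (id 3, lvl 1), c14 (id 4, lvl 1), c4 (id 5, lvl 1), c17 (id 6, lvl 1), c20 (id 7, lvl 1).
Iteration 2: rows with reply_to in {3,4,5,6,7} -> c22 (id 8, lvl 2), c32 (id 9, lvl 2).
Iteration 3: no rows with reply_to in {8,9}; recursion stops.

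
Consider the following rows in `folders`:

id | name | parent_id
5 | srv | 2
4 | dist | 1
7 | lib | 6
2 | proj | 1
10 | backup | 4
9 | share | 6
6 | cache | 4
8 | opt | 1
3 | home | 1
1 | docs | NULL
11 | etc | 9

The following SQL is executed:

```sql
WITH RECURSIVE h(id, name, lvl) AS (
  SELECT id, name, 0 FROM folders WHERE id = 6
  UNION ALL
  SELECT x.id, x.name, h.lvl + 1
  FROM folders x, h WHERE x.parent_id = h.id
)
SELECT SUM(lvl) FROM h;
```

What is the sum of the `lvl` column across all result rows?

4

Base: id=6 (cache) at lvl 0.
Iteration 1: rows with parent_id in {6} -> lib (id 7, lvl 1), share (id 9, lvl 1).
Iteration 2: rows with parent_id in {7,9} -> etc (id 11, lvl 2).
Iteration 3: no rows with parent_id in {11}; recursion stops.
SUM(lvl) = 0 + 1 + 1 + 2 = 4.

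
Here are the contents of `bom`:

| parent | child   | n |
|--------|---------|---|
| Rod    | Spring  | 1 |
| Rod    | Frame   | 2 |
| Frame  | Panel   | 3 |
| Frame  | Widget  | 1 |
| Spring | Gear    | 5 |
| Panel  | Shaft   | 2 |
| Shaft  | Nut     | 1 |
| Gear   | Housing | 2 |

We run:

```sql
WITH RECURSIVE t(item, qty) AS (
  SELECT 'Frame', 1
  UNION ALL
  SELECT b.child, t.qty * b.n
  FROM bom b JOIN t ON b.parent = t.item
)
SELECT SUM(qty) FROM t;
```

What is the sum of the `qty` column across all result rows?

Base: (Frame, qty=1).
Iteration 1: components of {Frame} -> Panel = 1*3 = 3, Widget = 1*1 = 1.
Iteration 2: components of {Panel,Widget} -> Shaft = 3*2 = 6.
Iteration 3: components of {Shaft} -> Nut = 6*1 = 6.
Iteration 4: no further components; recursion stops.
SUM(qty) = 1 + 3 + 1 + 6 + 6 = 17.

17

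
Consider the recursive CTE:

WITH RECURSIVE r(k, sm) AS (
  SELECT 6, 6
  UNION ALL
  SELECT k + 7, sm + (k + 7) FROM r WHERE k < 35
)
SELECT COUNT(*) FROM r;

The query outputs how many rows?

Base: k=6, sm=6.
Iteration 1: 6 < 35 holds -> k = 6 + 7 = 13, sm = 6 + 13 = 19.
Iteration 2: 13 < 35 holds -> k = 13 + 7 = 20, sm = 19 + 20 = 39.
Iteration 3: 20 < 35 holds -> k = 20 + 7 = 27, sm = 39 + 27 = 66.
Iteration 4: 27 < 35 holds -> k = 27 + 7 = 34, sm = 66 + 34 = 100.
Iteration 5: 34 < 35 holds -> k = 34 + 7 = 41, sm = 100 + 41 = 141.
Iteration 6: 41 < 35 fails; recursion stops.
Total rows emitted: 6.

6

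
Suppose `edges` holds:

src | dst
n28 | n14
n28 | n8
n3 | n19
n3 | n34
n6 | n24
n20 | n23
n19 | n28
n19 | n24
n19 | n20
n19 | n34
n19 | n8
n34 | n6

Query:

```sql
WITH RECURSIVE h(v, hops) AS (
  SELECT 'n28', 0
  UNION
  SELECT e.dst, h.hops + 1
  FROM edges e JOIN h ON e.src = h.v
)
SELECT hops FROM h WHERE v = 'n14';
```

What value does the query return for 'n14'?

1

Base: (n28, hops=0).
Iteration 1: edges from {n28} -> (n14, hops=1), (n8, hops=1).
Iteration 2: no outgoing edges from {n14,n8}; recursion stops.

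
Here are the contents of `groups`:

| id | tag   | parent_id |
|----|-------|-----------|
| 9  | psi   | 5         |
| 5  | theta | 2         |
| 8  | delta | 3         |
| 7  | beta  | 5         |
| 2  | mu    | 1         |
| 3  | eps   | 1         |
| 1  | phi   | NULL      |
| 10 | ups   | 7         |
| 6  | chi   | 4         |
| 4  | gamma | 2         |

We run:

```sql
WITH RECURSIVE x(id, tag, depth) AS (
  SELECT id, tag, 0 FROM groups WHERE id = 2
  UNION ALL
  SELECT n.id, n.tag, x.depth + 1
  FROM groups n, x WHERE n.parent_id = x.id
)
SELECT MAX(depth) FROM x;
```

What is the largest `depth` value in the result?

3

Base: id=2 (mu) at depth 0.
Iteration 1: rows with parent_id in {2} -> gamma (id 4, depth 1), theta (id 5, depth 1).
Iteration 2: rows with parent_id in {4,5} -> chi (id 6, depth 2), beta (id 7, depth 2), psi (id 9, depth 2).
Iteration 3: rows with parent_id in {6,7,9} -> ups (id 10, depth 3).
Iteration 4: no rows with parent_id in {10}; recursion stops.
depth values: 0, 1, 1, 2, 2, 2, 3; the maximum is 3.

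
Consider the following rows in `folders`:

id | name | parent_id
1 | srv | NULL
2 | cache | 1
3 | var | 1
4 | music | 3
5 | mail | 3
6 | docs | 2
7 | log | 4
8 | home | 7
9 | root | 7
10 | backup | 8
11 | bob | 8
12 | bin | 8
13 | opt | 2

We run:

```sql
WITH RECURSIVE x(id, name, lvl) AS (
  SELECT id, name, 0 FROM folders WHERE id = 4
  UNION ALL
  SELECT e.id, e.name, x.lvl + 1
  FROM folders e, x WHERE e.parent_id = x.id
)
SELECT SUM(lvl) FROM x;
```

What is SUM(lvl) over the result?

14

Base: id=4 (music) at lvl 0.
Iteration 1: rows with parent_id in {4} -> log (id 7, lvl 1).
Iteration 2: rows with parent_id in {7} -> home (id 8, lvl 2), root (id 9, lvl 2).
Iteration 3: rows with parent_id in {8,9} -> backup (id 10, lvl 3), bob (id 11, lvl 3), bin (id 12, lvl 3).
Iteration 4: no rows with parent_id in {10,11,12}; recursion stops.
SUM(lvl) = 0 + 1 + 2 + 2 + 3 + 3 + 3 = 14.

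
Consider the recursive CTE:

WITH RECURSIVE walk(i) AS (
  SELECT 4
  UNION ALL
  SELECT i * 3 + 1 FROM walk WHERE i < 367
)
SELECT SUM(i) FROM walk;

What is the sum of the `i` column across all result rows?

Base: i=4.
Iteration 1: 4 < 367 holds -> i = 4 * 3 + 1 = 13.
Iteration 2: 13 < 367 holds -> i = 13 * 3 + 1 = 40.
Iteration 3: 40 < 367 holds -> i = 40 * 3 + 1 = 121.
Iteration 4: 121 < 367 holds -> i = 121 * 3 + 1 = 364.
Iteration 5: 364 < 367 holds -> i = 364 * 3 + 1 = 1093.
Iteration 6: 1093 < 367 fails; recursion stops.
SUM(i) = 4 + 13 + 40 + 121 + 364 + 1093 = 1635.

1635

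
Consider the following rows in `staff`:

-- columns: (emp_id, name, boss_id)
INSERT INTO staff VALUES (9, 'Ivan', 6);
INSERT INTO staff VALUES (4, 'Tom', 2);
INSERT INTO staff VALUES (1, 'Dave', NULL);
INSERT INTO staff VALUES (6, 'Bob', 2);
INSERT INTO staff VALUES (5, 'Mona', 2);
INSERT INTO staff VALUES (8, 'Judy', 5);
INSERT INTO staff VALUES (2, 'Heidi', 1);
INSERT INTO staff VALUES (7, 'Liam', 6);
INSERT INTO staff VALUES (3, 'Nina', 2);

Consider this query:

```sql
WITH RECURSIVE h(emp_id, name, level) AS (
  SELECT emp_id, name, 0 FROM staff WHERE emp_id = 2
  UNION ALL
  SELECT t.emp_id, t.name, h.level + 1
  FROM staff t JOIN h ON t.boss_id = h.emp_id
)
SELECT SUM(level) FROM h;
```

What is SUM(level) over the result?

10

Base: emp_id=2 (Heidi) at level 0.
Iteration 1: rows with boss_id in {2} -> Nina (id 3, level 1), Tom (id 4, level 1), Mona (id 5, level 1), Bob (id 6, level 1).
Iteration 2: rows with boss_id in {3,4,5,6} -> Liam (id 7, level 2), Judy (id 8, level 2), Ivan (id 9, level 2).
Iteration 3: no rows with boss_id in {7,8,9}; recursion stops.
SUM(level) = 0 + 1 + 1 + 1 + 1 + 2 + 2 + 2 = 10.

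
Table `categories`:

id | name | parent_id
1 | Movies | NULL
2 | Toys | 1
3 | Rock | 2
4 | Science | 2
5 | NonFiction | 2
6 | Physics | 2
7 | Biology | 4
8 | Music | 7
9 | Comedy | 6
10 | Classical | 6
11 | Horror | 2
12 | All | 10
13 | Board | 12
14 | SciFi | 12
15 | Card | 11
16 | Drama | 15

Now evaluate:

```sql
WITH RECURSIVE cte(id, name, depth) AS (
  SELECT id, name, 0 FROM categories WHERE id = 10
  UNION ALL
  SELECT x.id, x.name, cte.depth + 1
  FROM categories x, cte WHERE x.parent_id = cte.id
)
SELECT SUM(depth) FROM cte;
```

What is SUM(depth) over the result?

Base: id=10 (Classical) at depth 0.
Iteration 1: rows with parent_id in {10} -> All (id 12, depth 1).
Iteration 2: rows with parent_id in {12} -> Board (id 13, depth 2), SciFi (id 14, depth 2).
Iteration 3: no rows with parent_id in {13,14}; recursion stops.
SUM(depth) = 0 + 1 + 2 + 2 = 5.

5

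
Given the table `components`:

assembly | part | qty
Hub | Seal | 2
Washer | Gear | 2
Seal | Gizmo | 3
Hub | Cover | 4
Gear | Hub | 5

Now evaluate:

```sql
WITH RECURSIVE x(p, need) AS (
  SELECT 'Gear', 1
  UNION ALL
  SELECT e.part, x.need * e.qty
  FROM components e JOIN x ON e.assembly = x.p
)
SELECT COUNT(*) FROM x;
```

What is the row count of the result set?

Base: (Gear, need=1).
Iteration 1: components of {Gear} -> Hub = 1*5 = 5.
Iteration 2: components of {Hub} -> Cover = 5*4 = 20, Seal = 5*2 = 10.
Iteration 3: components of {Cover,Seal} -> Gizmo = 10*3 = 30.
Iteration 4: no further components; recursion stops.
Total rows emitted: 5.

5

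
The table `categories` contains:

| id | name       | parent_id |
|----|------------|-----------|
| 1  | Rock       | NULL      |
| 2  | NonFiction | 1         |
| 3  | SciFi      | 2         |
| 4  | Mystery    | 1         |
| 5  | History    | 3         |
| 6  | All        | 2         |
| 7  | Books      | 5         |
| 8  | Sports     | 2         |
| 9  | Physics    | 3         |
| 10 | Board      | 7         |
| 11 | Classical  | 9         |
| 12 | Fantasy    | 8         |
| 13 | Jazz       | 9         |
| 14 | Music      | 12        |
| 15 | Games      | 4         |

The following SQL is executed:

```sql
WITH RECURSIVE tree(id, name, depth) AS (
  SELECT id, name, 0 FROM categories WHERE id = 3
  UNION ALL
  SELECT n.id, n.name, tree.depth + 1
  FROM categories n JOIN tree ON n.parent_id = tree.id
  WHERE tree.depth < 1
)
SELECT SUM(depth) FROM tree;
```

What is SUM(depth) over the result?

Base: id=3 (SciFi) at depth 0.
Iteration 1: rows with parent_id in {3} -> History (id 5, depth 1), Physics (id 9, depth 1).
Iteration 2: depth < 1 fails for all current rows; recursion stops.
SUM(depth) = 0 + 1 + 1 = 2.

2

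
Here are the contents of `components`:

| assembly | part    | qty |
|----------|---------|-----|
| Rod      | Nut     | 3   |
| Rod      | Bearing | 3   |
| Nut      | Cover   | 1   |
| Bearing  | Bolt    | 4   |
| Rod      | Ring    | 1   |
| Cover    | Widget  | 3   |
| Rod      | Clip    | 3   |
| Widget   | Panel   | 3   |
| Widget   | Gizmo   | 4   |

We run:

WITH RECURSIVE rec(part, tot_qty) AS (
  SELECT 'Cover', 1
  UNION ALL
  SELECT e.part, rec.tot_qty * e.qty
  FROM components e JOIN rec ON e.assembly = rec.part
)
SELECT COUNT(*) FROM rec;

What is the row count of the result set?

Base: (Cover, tot_qty=1).
Iteration 1: components of {Cover} -> Widget = 1*3 = 3.
Iteration 2: components of {Widget} -> Gizmo = 3*4 = 12, Panel = 3*3 = 9.
Iteration 3: no further components; recursion stops.
Total rows emitted: 4.

4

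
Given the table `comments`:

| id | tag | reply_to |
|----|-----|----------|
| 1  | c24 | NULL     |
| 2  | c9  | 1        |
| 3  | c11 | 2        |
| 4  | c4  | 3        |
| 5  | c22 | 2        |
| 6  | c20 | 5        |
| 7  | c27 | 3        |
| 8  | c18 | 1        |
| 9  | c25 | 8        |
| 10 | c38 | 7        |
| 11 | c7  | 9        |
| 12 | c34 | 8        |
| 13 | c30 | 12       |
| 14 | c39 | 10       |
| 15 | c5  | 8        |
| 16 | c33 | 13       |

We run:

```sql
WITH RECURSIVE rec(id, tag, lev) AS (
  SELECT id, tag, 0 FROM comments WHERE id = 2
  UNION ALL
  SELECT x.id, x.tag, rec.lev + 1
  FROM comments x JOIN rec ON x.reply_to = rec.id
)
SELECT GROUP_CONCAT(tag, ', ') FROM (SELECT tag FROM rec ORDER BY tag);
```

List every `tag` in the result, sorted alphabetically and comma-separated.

c11, c20, c22, c27, c38, c39, c4, c9

Base: id=2 (c9) at lev 0.
Iteration 1: rows with reply_to in {2} -> c11 (id 3, lev 1), c22 (id 5, lev 1).
Iteration 2: rows with reply_to in {3,5} -> c4 (id 4, lev 2), c20 (id 6, lev 2), c27 (id 7, lev 2).
Iteration 3: rows with reply_to in {4,6,7} -> c38 (id 10, lev 3).
Iteration 4: rows with reply_to in {10} -> c39 (id 14, lev 4).
Iteration 5: no rows with reply_to in {14}; recursion stops.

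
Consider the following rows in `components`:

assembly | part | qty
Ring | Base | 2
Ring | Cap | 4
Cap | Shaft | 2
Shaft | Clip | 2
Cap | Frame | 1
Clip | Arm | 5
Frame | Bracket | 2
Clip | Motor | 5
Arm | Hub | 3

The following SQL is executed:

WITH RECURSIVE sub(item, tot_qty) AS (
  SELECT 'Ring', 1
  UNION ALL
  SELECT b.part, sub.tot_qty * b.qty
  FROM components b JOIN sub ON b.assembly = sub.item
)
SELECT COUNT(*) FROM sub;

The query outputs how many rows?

10

Base: (Ring, tot_qty=1).
Iteration 1: components of {Ring} -> Base = 1*2 = 2, Cap = 1*4 = 4.
Iteration 2: components of {Base,Cap} -> Frame = 4*1 = 4, Shaft = 4*2 = 8.
Iteration 3: components of {Frame,Shaft} -> Bracket = 4*2 = 8, Clip = 8*2 = 16.
Iteration 4: components of {Bracket,Clip} -> Arm = 16*5 = 80, Motor = 16*5 = 80.
Iteration 5: components of {Arm,Motor} -> Hub = 80*3 = 240.
Iteration 6: no further components; recursion stops.
Total rows emitted: 10.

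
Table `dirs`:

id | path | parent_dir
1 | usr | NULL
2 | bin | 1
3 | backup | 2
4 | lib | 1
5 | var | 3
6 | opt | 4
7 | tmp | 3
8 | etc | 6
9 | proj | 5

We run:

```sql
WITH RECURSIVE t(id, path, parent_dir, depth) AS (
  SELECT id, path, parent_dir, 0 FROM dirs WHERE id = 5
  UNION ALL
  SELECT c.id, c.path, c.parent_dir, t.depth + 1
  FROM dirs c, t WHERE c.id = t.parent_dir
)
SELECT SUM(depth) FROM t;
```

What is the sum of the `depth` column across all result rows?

6

Base: id=5 (var), parent_dir=3, depth 0.
Iteration 1: join on id=3 -> backup (id 3, parent_dir=2, depth 1).
Iteration 2: join on id=2 -> bin (id 2, parent_dir=1, depth 2).
Iteration 3: join on id=1 -> usr (id 1, parent_dir=NULL, depth 3).
Iteration 4: parent_dir is NULL; no match; recursion stops.
SUM(depth) = 0 + 1 + 2 + 3 = 6.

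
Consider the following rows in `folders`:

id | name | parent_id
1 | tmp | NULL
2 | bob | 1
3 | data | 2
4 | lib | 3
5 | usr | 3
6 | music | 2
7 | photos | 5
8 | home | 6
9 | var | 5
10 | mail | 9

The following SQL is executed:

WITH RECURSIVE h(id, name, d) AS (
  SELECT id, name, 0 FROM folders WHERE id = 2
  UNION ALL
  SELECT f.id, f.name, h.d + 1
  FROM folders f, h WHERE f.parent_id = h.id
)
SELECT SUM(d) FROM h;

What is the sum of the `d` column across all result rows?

18

Base: id=2 (bob) at d 0.
Iteration 1: rows with parent_id in {2} -> data (id 3, d 1), music (id 6, d 1).
Iteration 2: rows with parent_id in {3,6} -> lib (id 4, d 2), usr (id 5, d 2), home (id 8, d 2).
Iteration 3: rows with parent_id in {4,5,8} -> photos (id 7, d 3), var (id 9, d 3).
Iteration 4: rows with parent_id in {7,9} -> mail (id 10, d 4).
Iteration 5: no rows with parent_id in {10}; recursion stops.
SUM(d) = 0 + 1 + 1 + 2 + 2 + 2 + 3 + 3 + 4 = 18.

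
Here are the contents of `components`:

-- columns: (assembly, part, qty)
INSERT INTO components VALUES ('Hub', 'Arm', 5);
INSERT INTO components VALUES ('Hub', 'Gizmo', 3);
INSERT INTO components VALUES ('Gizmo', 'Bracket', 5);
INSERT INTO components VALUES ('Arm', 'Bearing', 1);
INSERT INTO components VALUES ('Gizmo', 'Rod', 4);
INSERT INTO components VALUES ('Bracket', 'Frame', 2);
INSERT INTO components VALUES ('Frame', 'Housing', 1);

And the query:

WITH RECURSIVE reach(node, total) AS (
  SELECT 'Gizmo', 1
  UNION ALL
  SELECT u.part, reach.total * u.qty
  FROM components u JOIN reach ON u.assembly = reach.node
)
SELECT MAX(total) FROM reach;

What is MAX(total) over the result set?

10

Base: (Gizmo, total=1).
Iteration 1: components of {Gizmo} -> Bracket = 1*5 = 5, Rod = 1*4 = 4.
Iteration 2: components of {Bracket,Rod} -> Frame = 5*2 = 10.
Iteration 3: components of {Frame} -> Housing = 10*1 = 10.
Iteration 4: no further components; recursion stops.
total values: 1, 5, 4, 10, 10; the maximum is 10.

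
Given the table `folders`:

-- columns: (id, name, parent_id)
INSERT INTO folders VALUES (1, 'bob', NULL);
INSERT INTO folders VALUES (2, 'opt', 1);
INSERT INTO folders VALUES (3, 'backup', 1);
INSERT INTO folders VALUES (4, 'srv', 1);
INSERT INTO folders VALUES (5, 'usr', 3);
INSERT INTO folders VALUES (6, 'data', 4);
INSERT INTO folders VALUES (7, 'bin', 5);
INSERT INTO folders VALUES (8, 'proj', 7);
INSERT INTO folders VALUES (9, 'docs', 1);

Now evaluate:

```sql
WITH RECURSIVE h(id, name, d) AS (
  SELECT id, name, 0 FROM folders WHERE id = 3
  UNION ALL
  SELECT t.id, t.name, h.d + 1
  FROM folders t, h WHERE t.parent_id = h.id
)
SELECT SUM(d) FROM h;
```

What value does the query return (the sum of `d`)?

6

Base: id=3 (backup) at d 0.
Iteration 1: rows with parent_id in {3} -> usr (id 5, d 1).
Iteration 2: rows with parent_id in {5} -> bin (id 7, d 2).
Iteration 3: rows with parent_id in {7} -> proj (id 8, d 3).
Iteration 4: no rows with parent_id in {8}; recursion stops.
SUM(d) = 0 + 1 + 2 + 3 = 6.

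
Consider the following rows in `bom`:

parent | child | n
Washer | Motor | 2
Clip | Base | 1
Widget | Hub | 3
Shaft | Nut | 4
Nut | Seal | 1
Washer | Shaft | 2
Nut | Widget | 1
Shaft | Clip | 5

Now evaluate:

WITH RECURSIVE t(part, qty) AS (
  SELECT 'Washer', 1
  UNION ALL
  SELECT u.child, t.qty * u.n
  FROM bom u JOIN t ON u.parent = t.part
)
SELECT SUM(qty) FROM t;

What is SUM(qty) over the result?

73

Base: (Washer, qty=1).
Iteration 1: components of {Washer} -> Motor = 1*2 = 2, Shaft = 1*2 = 2.
Iteration 2: components of {Motor,Shaft} -> Clip = 2*5 = 10, Nut = 2*4 = 8.
Iteration 3: components of {Clip,Nut} -> Base = 10*1 = 10, Seal = 8*1 = 8, Widget = 8*1 = 8.
Iteration 4: components of {Base,Seal,Widget} -> Hub = 8*3 = 24.
Iteration 5: no further components; recursion stops.
SUM(qty) = 1 + 2 + 2 + 10 + 8 + 10 + 8 + 8 + 24 = 73.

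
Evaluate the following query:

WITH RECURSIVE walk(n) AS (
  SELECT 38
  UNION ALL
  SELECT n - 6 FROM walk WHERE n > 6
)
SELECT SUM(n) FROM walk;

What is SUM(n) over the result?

Base: n=38.
Iteration 1: 38 > 6 holds -> n = 38 - 6 = 32.
Iteration 2: 32 > 6 holds -> n = 32 - 6 = 26.
Iteration 3: 26 > 6 holds -> n = 26 - 6 = 20.
Iteration 4: 20 > 6 holds -> n = 20 - 6 = 14.
Iteration 5: 14 > 6 holds -> n = 14 - 6 = 8.
Iteration 6: 8 > 6 holds -> n = 8 - 6 = 2.
Iteration 7: 2 > 6 fails; recursion stops.
SUM(n) = 38 + 32 + 26 + 20 + 14 + 8 + 2 = 140.

140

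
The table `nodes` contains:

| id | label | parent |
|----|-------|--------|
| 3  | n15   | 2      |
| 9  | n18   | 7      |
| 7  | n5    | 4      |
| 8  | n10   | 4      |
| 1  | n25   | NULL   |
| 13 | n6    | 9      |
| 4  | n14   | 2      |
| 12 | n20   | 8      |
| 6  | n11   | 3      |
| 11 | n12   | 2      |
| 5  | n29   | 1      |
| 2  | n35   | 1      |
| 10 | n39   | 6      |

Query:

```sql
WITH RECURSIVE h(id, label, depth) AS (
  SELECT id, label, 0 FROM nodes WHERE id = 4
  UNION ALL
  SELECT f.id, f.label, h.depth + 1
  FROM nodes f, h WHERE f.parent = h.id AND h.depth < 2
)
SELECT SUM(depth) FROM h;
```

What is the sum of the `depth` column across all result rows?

Base: id=4 (n14) at depth 0.
Iteration 1: rows with parent in {4} -> n5 (id 7, depth 1), n10 (id 8, depth 1).
Iteration 2: rows with parent in {7,8} -> n18 (id 9, depth 2), n20 (id 12, depth 2).
Iteration 3: depth < 2 fails for all current rows; recursion stops.
SUM(depth) = 0 + 1 + 1 + 2 + 2 = 6.

6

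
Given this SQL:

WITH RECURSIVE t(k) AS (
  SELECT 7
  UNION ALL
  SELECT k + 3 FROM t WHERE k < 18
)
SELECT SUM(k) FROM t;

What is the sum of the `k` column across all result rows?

Base: k=7.
Iteration 1: 7 < 18 holds -> k = 7 + 3 = 10.
Iteration 2: 10 < 18 holds -> k = 10 + 3 = 13.
Iteration 3: 13 < 18 holds -> k = 13 + 3 = 16.
Iteration 4: 16 < 18 holds -> k = 16 + 3 = 19.
Iteration 5: 19 < 18 fails; recursion stops.
SUM(k) = 7 + 10 + 13 + 16 + 19 = 65.

65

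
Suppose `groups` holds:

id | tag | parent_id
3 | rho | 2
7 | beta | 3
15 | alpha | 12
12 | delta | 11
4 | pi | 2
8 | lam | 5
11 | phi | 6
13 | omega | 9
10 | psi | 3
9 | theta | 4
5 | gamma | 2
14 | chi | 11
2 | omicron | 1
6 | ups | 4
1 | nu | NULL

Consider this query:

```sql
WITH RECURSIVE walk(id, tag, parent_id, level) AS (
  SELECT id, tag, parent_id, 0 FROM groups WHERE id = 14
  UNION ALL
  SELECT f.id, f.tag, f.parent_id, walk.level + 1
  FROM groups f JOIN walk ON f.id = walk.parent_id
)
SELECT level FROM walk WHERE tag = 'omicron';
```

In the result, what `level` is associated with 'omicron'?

4

Base: id=14 (chi), parent_id=11, level 0.
Iteration 1: join on id=11 -> phi (id 11, parent_id=6, level 1).
Iteration 2: join on id=6 -> ups (id 6, parent_id=4, level 2).
Iteration 3: join on id=4 -> pi (id 4, parent_id=2, level 3).
Iteration 4: join on id=2 -> omicron (id 2, parent_id=1, level 4).
Iteration 5: join on id=1 -> nu (id 1, parent_id=NULL, level 5).
Iteration 6: parent_id is NULL; no match; recursion stops.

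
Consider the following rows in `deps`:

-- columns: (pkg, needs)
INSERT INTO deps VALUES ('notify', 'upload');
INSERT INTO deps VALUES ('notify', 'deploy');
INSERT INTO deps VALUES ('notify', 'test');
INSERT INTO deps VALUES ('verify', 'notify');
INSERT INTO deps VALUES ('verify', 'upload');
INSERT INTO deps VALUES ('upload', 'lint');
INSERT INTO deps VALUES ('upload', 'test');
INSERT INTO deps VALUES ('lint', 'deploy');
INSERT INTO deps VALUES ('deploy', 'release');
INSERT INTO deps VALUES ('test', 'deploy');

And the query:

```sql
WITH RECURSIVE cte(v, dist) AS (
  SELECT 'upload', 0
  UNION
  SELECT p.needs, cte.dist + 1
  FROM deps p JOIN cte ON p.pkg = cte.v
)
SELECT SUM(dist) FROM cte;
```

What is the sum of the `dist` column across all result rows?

Base: (upload, dist=0).
Iteration 1: edges from {upload} -> (lint, dist=1), (test, dist=1).
Iteration 2: edges from {lint,test} -> (deploy, dist=2). [UNION drops 1 duplicate row(s)]
Iteration 3: edges from {deploy} -> (release, dist=3).
Iteration 4: no outgoing edges from {release}; recursion stops.
SUM(dist) = 0 + 1 + 1 + 2 + 3 = 7.

7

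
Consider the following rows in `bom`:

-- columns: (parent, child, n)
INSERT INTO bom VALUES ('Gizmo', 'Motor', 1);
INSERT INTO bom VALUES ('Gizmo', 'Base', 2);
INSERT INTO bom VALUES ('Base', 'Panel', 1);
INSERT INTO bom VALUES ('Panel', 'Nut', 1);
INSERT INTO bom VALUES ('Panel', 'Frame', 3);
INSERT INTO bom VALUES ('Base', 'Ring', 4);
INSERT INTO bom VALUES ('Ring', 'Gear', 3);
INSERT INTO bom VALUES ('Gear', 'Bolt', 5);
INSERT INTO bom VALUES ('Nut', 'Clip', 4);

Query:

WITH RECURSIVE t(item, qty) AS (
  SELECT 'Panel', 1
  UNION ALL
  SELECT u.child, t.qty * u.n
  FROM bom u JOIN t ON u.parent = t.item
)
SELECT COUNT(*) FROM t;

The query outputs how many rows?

4

Base: (Panel, qty=1).
Iteration 1: components of {Panel} -> Frame = 1*3 = 3, Nut = 1*1 = 1.
Iteration 2: components of {Frame,Nut} -> Clip = 1*4 = 4.
Iteration 3: no further components; recursion stops.
Total rows emitted: 4.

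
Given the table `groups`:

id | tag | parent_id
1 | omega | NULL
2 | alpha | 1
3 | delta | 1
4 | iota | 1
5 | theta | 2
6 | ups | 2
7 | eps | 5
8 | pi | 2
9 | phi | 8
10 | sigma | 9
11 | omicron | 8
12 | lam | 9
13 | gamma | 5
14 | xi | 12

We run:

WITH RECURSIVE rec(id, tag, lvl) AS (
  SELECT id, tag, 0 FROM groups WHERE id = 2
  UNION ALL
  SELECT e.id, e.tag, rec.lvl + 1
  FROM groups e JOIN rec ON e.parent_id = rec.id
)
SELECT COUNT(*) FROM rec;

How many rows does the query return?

Base: id=2 (alpha) at lvl 0.
Iteration 1: rows with parent_id in {2} -> theta (id 5, lvl 1), ups (id 6, lvl 1), pi (id 8, lvl 1).
Iteration 2: rows with parent_id in {5,6,8} -> eps (id 7, lvl 2), phi (id 9, lvl 2), omicron (id 11, lvl 2), gamma (id 13, lvl 2).
Iteration 3: rows with parent_id in {7,9,11,13} -> sigma (id 10, lvl 3), lam (id 12, lvl 3).
Iteration 4: rows with parent_id in {10,12} -> xi (id 14, lvl 4).
Iteration 5: no rows with parent_id in {14}; recursion stops.
Total rows emitted: 11.

11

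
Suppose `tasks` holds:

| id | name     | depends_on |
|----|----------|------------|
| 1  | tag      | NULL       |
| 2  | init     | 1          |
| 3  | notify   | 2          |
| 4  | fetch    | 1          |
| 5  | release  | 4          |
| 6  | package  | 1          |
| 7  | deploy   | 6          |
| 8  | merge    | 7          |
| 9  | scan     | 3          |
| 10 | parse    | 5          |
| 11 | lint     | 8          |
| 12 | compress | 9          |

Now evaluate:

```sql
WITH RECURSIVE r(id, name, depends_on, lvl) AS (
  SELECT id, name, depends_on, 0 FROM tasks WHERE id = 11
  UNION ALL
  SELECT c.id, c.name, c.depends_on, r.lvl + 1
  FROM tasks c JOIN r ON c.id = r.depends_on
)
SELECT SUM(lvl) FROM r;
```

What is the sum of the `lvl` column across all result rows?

Base: id=11 (lint), depends_on=8, lvl 0.
Iteration 1: join on id=8 -> merge (id 8, depends_on=7, lvl 1).
Iteration 2: join on id=7 -> deploy (id 7, depends_on=6, lvl 2).
Iteration 3: join on id=6 -> package (id 6, depends_on=1, lvl 3).
Iteration 4: join on id=1 -> tag (id 1, depends_on=NULL, lvl 4).
Iteration 5: depends_on is NULL; no match; recursion stops.
SUM(lvl) = 0 + 1 + 2 + 3 + 4 = 10.

10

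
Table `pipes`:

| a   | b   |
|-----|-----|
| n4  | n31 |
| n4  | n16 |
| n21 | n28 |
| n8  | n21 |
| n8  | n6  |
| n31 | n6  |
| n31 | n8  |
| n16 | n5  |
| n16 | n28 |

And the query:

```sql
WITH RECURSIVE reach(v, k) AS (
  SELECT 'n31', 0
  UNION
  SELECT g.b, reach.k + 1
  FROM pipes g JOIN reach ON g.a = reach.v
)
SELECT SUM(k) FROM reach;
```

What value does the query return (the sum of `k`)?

Base: (n31, k=0).
Iteration 1: edges from {n31} -> (n6, k=1), (n8, k=1).
Iteration 2: edges from {n6,n8} -> (n21, k=2), (n6, k=2).
Iteration 3: edges from {n21,n6} -> (n28, k=3).
Iteration 4: no outgoing edges from {n28}; recursion stops.
SUM(k) = 0 + 1 + 1 + 2 + 2 + 3 = 9.

9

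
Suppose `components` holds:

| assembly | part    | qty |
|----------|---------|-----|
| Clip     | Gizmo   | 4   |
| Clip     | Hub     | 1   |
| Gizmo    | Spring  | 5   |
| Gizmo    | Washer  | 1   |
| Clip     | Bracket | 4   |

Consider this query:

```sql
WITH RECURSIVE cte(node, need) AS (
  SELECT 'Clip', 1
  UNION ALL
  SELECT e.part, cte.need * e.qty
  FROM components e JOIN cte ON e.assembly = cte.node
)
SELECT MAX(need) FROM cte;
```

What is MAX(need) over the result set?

Base: (Clip, need=1).
Iteration 1: components of {Clip} -> Bracket = 1*4 = 4, Gizmo = 1*4 = 4, Hub = 1*1 = 1.
Iteration 2: components of {Bracket,Gizmo,Hub} -> Spring = 4*5 = 20, Washer = 4*1 = 4.
Iteration 3: no further components; recursion stops.
need values: 1, 4, 1, 4, 20, 4; the maximum is 20.

20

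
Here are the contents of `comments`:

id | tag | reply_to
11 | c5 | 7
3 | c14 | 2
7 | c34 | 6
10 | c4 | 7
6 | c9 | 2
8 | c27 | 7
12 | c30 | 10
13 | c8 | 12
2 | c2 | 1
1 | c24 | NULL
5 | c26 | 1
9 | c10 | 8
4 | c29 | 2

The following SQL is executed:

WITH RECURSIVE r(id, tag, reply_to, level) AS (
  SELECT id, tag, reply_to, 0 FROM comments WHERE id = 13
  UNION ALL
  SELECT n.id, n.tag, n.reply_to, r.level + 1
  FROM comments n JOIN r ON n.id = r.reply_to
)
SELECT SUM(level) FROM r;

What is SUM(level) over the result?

Base: id=13 (c8), reply_to=12, level 0.
Iteration 1: join on id=12 -> c30 (id 12, reply_to=10, level 1).
Iteration 2: join on id=10 -> c4 (id 10, reply_to=7, level 2).
Iteration 3: join on id=7 -> c34 (id 7, reply_to=6, level 3).
Iteration 4: join on id=6 -> c9 (id 6, reply_to=2, level 4).
Iteration 5: join on id=2 -> c2 (id 2, reply_to=1, level 5).
Iteration 6: join on id=1 -> c24 (id 1, reply_to=NULL, level 6).
Iteration 7: reply_to is NULL; no match; recursion stops.
SUM(level) = 0 + 1 + 2 + 3 + 4 + 5 + 6 = 21.

21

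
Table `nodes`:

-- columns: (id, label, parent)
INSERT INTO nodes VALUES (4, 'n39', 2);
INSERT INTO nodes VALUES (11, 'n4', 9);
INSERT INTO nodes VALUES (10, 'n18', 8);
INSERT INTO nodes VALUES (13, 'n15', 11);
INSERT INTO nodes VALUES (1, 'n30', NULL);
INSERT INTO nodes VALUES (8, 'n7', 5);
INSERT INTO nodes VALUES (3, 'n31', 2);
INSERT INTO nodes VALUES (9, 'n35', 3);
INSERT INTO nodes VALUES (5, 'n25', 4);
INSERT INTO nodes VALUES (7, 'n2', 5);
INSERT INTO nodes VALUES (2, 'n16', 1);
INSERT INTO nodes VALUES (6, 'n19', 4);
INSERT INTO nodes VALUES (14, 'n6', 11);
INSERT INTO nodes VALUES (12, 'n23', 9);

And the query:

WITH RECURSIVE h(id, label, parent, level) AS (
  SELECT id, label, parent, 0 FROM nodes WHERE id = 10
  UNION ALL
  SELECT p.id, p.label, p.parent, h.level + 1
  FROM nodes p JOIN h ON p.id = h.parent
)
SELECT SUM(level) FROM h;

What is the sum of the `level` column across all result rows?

Base: id=10 (n18), parent=8, level 0.
Iteration 1: join on id=8 -> n7 (id 8, parent=5, level 1).
Iteration 2: join on id=5 -> n25 (id 5, parent=4, level 2).
Iteration 3: join on id=4 -> n39 (id 4, parent=2, level 3).
Iteration 4: join on id=2 -> n16 (id 2, parent=1, level 4).
Iteration 5: join on id=1 -> n30 (id 1, parent=NULL, level 5).
Iteration 6: parent is NULL; no match; recursion stops.
SUM(level) = 0 + 1 + 2 + 3 + 4 + 5 = 15.

15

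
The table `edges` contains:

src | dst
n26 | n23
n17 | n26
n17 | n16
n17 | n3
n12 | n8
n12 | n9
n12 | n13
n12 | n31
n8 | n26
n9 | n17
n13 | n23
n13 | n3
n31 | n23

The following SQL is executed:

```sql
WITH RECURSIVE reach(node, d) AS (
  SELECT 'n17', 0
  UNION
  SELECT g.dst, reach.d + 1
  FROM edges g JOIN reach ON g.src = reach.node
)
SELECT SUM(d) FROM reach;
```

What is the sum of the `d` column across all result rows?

5

Base: (n17, d=0).
Iteration 1: edges from {n17} -> (n16, d=1), (n26, d=1), (n3, d=1).
Iteration 2: edges from {n16,n26,n3} -> (n23, d=2).
Iteration 3: no outgoing edges from {n23}; recursion stops.
SUM(d) = 0 + 1 + 1 + 1 + 2 = 5.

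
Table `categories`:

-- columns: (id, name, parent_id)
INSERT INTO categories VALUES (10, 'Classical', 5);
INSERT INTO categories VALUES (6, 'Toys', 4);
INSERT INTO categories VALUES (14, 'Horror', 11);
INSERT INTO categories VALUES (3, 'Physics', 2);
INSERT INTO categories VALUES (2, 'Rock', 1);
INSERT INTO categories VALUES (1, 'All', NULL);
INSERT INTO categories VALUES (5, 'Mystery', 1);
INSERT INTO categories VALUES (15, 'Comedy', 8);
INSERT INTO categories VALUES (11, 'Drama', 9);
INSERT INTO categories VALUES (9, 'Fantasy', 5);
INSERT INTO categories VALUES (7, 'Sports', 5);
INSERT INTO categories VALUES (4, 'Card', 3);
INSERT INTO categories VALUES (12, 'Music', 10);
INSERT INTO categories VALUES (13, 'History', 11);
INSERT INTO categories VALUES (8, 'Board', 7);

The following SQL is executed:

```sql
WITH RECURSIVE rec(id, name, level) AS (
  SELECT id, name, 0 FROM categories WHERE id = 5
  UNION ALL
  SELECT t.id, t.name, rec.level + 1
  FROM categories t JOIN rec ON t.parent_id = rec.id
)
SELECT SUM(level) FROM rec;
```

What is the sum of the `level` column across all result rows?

18

Base: id=5 (Mystery) at level 0.
Iteration 1: rows with parent_id in {5} -> Sports (id 7, level 1), Fantasy (id 9, level 1), Classical (id 10, level 1).
Iteration 2: rows with parent_id in {7,9,10} -> Board (id 8, level 2), Drama (id 11, level 2), Music (id 12, level 2).
Iteration 3: rows with parent_id in {8,11,12} -> History (id 13, level 3), Horror (id 14, level 3), Comedy (id 15, level 3).
Iteration 4: no rows with parent_id in {13,14,15}; recursion stops.
SUM(level) = 0 + 1 + 1 + 1 + 2 + 2 + 2 + 3 + 3 + 3 = 18.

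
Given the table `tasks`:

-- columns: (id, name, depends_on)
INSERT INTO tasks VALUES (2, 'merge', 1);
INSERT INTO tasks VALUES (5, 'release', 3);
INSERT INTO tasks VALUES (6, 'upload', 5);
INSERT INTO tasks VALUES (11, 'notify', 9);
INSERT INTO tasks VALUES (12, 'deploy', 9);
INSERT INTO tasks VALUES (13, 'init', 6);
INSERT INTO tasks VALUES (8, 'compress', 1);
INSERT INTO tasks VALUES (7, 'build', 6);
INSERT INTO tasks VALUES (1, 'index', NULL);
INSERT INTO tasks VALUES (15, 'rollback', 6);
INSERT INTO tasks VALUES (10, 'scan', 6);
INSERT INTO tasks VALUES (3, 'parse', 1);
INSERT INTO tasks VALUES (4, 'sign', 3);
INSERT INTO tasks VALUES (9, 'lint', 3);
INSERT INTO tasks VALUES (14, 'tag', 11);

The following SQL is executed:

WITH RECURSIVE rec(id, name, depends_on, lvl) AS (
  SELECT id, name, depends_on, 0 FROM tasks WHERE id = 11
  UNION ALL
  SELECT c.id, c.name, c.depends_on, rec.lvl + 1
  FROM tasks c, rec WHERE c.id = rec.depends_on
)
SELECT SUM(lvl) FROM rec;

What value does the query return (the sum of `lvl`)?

Base: id=11 (notify), depends_on=9, lvl 0.
Iteration 1: join on id=9 -> lint (id 9, depends_on=3, lvl 1).
Iteration 2: join on id=3 -> parse (id 3, depends_on=1, lvl 2).
Iteration 3: join on id=1 -> index (id 1, depends_on=NULL, lvl 3).
Iteration 4: depends_on is NULL; no match; recursion stops.
SUM(lvl) = 0 + 1 + 2 + 3 = 6.

6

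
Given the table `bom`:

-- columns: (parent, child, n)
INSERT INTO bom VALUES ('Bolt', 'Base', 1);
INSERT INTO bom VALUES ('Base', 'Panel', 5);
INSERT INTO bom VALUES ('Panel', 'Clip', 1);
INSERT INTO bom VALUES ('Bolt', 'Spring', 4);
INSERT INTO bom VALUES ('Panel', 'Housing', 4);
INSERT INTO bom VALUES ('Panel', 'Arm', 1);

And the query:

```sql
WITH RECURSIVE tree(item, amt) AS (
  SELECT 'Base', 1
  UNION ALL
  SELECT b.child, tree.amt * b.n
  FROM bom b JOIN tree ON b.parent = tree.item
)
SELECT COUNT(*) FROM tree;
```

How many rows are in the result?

5

Base: (Base, amt=1).
Iteration 1: components of {Base} -> Panel = 1*5 = 5.
Iteration 2: components of {Panel} -> Arm = 5*1 = 5, Clip = 5*1 = 5, Housing = 5*4 = 20.
Iteration 3: no further components; recursion stops.
Total rows emitted: 5.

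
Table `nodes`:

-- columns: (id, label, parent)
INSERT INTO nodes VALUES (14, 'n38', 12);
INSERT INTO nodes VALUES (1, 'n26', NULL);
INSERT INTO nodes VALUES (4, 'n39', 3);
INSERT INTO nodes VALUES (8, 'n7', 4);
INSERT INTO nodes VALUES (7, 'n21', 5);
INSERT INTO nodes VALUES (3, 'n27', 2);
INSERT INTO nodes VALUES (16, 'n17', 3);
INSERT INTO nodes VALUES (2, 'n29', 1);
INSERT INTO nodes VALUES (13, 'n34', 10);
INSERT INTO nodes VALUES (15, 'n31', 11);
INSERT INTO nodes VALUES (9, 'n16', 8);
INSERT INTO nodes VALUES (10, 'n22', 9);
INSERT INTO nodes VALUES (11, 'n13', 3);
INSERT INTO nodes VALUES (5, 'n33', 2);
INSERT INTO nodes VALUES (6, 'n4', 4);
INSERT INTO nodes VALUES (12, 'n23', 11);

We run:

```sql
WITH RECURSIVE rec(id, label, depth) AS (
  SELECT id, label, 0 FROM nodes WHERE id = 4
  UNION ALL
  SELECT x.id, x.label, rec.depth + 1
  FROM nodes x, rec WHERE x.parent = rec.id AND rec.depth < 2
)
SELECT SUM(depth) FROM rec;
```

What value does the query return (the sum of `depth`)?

4

Base: id=4 (n39) at depth 0.
Iteration 1: rows with parent in {4} -> n4 (id 6, depth 1), n7 (id 8, depth 1).
Iteration 2: rows with parent in {6,8} -> n16 (id 9, depth 2).
Iteration 3: depth < 2 fails for all current rows; recursion stops.
SUM(depth) = 0 + 1 + 1 + 2 = 4.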